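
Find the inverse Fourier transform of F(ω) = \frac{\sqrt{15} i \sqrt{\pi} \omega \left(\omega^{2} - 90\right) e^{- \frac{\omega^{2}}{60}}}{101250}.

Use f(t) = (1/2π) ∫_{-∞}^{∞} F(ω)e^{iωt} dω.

f(t) = 4 t^{3} e^{- 15 t^{2}}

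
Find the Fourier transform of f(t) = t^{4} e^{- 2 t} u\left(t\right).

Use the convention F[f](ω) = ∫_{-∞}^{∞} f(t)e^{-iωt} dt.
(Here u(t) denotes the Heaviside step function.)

F(ω) = \frac{24}{\left(i \omega + 2\right)^{5}}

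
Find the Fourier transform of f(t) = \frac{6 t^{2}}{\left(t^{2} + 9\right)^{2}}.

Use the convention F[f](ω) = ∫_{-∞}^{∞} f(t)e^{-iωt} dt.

F(ω) = \pi \left(1 - 3 \left|{\omega}\right|\right) e^{- 3 \left|{\omega}\right|}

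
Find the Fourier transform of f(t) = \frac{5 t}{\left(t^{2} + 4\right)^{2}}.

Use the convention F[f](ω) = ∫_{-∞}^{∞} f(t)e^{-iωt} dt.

F(ω) = - \frac{5 i \pi \omega e^{- 2 \left|{\omega}\right|}}{4}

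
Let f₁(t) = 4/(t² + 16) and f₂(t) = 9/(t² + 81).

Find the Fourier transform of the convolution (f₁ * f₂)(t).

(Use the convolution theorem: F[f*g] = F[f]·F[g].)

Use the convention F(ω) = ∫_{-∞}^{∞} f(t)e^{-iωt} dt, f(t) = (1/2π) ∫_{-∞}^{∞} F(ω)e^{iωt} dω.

F[f₁*f₂](ω) = \pi^{2} e^{- 13 \left|{\omega}\right|}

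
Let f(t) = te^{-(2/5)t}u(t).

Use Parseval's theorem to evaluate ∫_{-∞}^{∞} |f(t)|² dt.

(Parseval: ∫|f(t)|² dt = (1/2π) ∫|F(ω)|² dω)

∫|f(t)|² dt = \frac{125}{32}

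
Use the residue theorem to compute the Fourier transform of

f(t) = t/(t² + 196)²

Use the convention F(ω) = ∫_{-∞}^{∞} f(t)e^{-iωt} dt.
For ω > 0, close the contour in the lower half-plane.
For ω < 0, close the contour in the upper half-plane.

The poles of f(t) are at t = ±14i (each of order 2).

Let g(z) = f(z)e^{-iωz}; for large |z| the factor e^{-iωz} decays in the lower half-plane when ω > 0 and in the upper half-plane when ω < 0.

Case ω > 0 (lower half-plane, clockwise contour ⇒ F(ω) = -2πi·ΣRes):
  Res_{z = - 14 i} g(z) = \frac{\omega e^{- 14 \omega}}{56} (pole of order 2)
  F(ω) = -2πi·ΣRes = - \frac{i \pi \omega e^{- 14 \omega}}{28}

Case ω < 0 (upper half-plane, counterclockwise contour ⇒ F(ω) = +2πi·ΣRes):
  Res_{z = 14 i} g(z) = - \frac{\omega e^{14 \omega}}{56} (pole of order 2)
  F(ω) = 2πi·ΣRes = - \frac{i \pi \omega e^{14 \omega}}{28}

Both cases combine into a single formula in |ω|:

F(ω) = - \frac{i \pi \omega e^{- 14 \left|{\omega}\right|}}{28}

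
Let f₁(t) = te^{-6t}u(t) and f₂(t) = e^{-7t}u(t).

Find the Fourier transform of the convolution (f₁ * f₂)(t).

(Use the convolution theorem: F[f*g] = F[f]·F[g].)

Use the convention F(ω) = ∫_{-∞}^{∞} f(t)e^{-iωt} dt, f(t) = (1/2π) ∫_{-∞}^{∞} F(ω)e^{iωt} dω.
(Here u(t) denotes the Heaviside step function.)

F[f₁*f₂](ω) = \frac{1}{\left(i \omega + 6\right)^{2} \left(i \omega + 7\right)}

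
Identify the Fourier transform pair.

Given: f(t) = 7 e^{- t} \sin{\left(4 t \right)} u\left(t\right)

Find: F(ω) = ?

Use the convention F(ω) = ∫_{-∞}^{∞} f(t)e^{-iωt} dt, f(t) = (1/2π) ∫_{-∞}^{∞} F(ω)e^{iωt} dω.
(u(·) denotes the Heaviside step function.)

F(ω) = \frac{28}{\left(i \omega + 1\right)^{2} + 16}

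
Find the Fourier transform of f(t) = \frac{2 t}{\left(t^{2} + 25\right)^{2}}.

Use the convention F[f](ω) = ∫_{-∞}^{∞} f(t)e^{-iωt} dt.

F(ω) = - \frac{i \pi \omega e^{- 5 \left|{\omega}\right|}}{5}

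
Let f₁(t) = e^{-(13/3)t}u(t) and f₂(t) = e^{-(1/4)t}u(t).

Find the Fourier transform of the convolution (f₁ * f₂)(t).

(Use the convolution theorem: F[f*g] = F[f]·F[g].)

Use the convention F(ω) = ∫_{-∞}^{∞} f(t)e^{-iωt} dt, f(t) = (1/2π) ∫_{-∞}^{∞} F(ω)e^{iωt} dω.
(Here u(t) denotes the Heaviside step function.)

F[f₁*f₂](ω) = \frac{12}{- 12 \omega^{2} + 55 i \omega + 13}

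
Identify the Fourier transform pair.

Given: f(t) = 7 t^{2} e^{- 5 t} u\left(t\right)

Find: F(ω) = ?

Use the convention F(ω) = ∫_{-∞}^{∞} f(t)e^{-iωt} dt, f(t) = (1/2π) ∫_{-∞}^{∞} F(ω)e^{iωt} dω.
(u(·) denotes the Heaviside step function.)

F(ω) = \frac{14}{\left(i \omega + 5\right)^{3}}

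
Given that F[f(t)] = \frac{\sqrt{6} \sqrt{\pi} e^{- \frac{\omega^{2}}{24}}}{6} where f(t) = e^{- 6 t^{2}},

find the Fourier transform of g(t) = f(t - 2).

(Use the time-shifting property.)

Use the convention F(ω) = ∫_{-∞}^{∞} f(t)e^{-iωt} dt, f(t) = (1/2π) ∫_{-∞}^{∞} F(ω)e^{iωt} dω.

F[g](ω) = \frac{\sqrt{6} \sqrt{\pi} e^{- \frac{\omega \left(\omega + 48 i\right)}{24}}}{6}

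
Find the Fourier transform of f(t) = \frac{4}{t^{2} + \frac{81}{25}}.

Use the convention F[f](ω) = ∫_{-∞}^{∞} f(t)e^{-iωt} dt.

F(ω) = \frac{20 \pi e^{- \frac{9 \left|{\omega}\right|}{5}}}{9}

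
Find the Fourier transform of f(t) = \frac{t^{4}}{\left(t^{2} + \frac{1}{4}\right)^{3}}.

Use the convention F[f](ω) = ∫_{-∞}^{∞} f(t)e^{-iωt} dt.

F(ω) = \frac{\pi \left(\omega^{2} - 10 \left|{\omega}\right| + 12\right) e^{- \frac{\left|{\omega}\right|}{2}}}{16}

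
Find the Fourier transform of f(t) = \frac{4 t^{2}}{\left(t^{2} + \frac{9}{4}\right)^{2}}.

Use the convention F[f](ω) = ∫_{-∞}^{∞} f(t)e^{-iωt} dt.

F(ω) = \frac{2 \pi \left(2 - 3 \left|{\omega}\right|\right) e^{- \frac{3 \left|{\omega}\right|}{2}}}{3}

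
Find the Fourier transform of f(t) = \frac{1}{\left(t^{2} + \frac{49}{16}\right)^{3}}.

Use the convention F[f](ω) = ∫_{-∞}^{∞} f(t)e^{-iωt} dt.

F(ω) = \frac{8 \pi \left(49 \omega^{2} + 84 \left|{\omega}\right| + 48\right) e^{- \frac{7 \left|{\omega}\right|}{4}}}{16807}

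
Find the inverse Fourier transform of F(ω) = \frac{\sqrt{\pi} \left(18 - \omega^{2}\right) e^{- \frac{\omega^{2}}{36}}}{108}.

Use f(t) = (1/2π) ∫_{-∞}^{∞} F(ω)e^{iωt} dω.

f(t) = 9 t^{2} e^{- 9 t^{2}}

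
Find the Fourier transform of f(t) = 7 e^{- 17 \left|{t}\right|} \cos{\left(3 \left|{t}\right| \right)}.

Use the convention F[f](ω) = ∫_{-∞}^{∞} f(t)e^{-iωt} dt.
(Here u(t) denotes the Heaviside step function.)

F(ω) = \frac{238 \left(\omega^{2} + 298\right)}{\omega^{4} + 560 \omega^{2} + 88804}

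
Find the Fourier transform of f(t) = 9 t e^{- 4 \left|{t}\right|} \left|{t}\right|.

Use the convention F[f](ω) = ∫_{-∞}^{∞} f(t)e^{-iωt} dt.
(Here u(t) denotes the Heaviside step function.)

F(ω) = \frac{36 i \omega \left(\omega^{2} - 48\right)}{\left(\omega^{2} + 16\right)^{3}}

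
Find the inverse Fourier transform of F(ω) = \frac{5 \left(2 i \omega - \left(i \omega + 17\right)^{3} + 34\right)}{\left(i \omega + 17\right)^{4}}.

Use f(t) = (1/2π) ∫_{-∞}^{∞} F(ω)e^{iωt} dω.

f(t) = 5 \left(t^{2} - 1\right) e^{- 17 t} u\left(t\right)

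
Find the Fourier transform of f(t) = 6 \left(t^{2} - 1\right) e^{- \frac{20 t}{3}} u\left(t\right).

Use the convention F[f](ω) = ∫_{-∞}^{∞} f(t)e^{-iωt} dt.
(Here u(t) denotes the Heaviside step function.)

F(ω) = \frac{18 \left(54 i \omega - \left(3 i \omega + 20\right)^{3} + 360\right)}{\left(3 i \omega + 20\right)^{4}}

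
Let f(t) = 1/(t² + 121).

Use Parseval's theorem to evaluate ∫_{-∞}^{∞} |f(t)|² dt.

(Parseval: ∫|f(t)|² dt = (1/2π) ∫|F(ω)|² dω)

∫|f(t)|² dt = \frac{\pi}{2662}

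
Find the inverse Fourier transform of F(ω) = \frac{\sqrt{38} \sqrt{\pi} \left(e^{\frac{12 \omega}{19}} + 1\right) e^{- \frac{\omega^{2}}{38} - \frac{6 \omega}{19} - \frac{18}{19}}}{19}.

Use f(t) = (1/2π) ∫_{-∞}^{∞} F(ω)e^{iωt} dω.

f(t) = 2 e^{- \frac{19 t^{2}}{2}} \cos{\left(6 t \right)}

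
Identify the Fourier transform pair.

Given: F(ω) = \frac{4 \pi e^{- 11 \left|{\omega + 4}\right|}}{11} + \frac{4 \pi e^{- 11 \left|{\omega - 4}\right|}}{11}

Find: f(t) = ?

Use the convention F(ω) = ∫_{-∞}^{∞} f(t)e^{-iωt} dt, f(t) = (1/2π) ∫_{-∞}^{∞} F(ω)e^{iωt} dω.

f(t) = \frac{8 \cos{\left(4 t \right)}}{t^{2} + 121}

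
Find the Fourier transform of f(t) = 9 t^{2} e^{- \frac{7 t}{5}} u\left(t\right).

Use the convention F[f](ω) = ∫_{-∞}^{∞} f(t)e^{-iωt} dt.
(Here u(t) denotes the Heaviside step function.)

F(ω) = \frac{2250}{\left(5 i \omega + 7\right)^{3}}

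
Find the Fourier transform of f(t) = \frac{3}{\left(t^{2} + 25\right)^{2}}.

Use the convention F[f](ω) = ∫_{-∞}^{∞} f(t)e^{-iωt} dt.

F(ω) = \frac{3 \pi \left(5 \left|{\omega}\right| + 1\right) e^{- 5 \left|{\omega}\right|}}{250}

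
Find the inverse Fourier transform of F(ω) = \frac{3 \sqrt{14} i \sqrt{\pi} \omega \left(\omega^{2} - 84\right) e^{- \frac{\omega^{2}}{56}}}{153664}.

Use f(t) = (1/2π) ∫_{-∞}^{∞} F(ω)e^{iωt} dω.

f(t) = 6 t^{3} e^{- 14 t^{2}}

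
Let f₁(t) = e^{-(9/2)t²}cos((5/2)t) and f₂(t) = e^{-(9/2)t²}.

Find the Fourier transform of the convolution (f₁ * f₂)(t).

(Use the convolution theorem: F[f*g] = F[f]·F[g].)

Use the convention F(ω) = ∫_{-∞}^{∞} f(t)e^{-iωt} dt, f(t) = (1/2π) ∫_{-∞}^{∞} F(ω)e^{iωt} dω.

F[f₁*f₂](ω) = \frac{\pi \left(e^{\frac{5 \omega}{9}} + 1\right) e^{- \frac{\omega^{2}}{9} - \frac{5 \omega}{18} - \frac{25}{72}}}{9}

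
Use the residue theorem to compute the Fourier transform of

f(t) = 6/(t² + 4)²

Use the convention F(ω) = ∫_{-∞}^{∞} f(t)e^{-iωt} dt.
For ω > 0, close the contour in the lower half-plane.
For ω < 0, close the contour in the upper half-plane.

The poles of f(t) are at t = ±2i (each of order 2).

Let g(z) = f(z)e^{-iωz}; for large |z| the factor e^{-iωz} decays in the lower half-plane when ω > 0 and in the upper half-plane when ω < 0.

Case ω > 0 (lower half-plane, clockwise contour ⇒ F(ω) = -2πi·ΣRes):
  Res_{z = - 2 i} g(z) = \frac{3 i \left(2 \omega + 1\right) e^{- 2 \omega}}{16} (pole of order 2)
  F(ω) = -2πi·ΣRes = \frac{3 \pi \left(2 \omega + 1\right) e^{- 2 \omega}}{8}

Case ω < 0 (upper half-plane, counterclockwise contour ⇒ F(ω) = +2πi·ΣRes):
  Res_{z = 2 i} g(z) = \frac{3 i \left(2 \omega - 1\right) e^{2 \omega}}{16} (pole of order 2)
  F(ω) = 2πi·ΣRes = \frac{3 \pi \left(1 - 2 \omega\right) e^{2 \omega}}{8}

Both cases combine into a single formula in |ω|:

F(ω) = \frac{3 \pi \left(2 \left|{\omega}\right| + 1\right) e^{- 2 \left|{\omega}\right|}}{8}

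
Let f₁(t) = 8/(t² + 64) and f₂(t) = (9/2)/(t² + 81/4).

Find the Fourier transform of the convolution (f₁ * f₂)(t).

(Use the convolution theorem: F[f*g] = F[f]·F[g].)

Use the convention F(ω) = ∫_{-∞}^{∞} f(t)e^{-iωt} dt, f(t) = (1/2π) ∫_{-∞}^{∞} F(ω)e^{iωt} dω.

F[f₁*f₂](ω) = \pi^{2} e^{- \frac{25 \left|{\omega}\right|}{2}}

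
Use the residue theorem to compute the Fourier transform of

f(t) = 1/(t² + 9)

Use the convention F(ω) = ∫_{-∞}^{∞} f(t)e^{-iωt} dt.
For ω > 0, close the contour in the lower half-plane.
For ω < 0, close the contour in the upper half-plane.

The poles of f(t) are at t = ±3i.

Let g(z) = f(z)e^{-iωz}; for large |z| the factor e^{-iωz} decays in the lower half-plane when ω > 0 and in the upper half-plane when ω < 0.

Case ω > 0 (lower half-plane, clockwise contour ⇒ F(ω) = -2πi·ΣRes):
  Res_{z = - 3 i} g(z) = \frac{i e^{- 3 \omega}}{6}
  F(ω) = -2πi·ΣRes = \frac{\pi e^{- 3 \omega}}{3}

Case ω < 0 (upper half-plane, counterclockwise contour ⇒ F(ω) = +2πi·ΣRes):
  Res_{z = 3 i} g(z) = - \frac{i e^{3 \omega}}{6}
  F(ω) = 2πi·ΣRes = \frac{\pi e^{3 \omega}}{3}

Both cases combine into a single formula in |ω|:

F(ω) = \frac{\pi e^{- 3 \left|{\omega}\right|}}{3}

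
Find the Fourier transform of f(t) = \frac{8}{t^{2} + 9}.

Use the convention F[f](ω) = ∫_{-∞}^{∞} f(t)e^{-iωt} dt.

F(ω) = \frac{8 \pi e^{- 3 \left|{\omega}\right|}}{3}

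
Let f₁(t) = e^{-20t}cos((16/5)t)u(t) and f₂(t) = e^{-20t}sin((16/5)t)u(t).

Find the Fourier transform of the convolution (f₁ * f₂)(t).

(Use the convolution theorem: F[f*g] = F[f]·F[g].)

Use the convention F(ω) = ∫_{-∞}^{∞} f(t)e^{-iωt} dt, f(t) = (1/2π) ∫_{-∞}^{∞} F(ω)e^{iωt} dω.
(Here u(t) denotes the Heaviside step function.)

F[f₁*f₂](ω) = \frac{2000 \left(i \omega + 20\right)}{\left(25 \left(i \omega + 20\right)^{2} + 256\right)^{2}}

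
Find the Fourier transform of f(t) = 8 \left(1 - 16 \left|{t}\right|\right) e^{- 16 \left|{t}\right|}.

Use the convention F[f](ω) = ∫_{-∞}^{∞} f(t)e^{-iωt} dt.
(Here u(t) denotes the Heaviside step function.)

F(ω) = \frac{512 \omega^{2}}{\left(\omega^{2} + 256\right)^{2}}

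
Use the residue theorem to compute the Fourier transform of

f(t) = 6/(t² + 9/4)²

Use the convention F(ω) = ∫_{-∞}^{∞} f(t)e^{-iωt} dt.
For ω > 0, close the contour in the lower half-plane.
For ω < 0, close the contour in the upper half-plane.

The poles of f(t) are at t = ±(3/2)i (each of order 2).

Let g(z) = f(z)e^{-iωz}; for large |z| the factor e^{-iωz} decays in the lower half-plane when ω > 0 and in the upper half-plane when ω < 0.

Case ω > 0 (lower half-plane, clockwise contour ⇒ F(ω) = -2πi·ΣRes):
  Res_{z = - \frac{3 i}{2}} g(z) = \frac{2 i \left(3 \omega + 2\right) e^{- \frac{3 \omega}{2}}}{9} (pole of order 2)
  F(ω) = -2πi·ΣRes = \frac{4 \pi \left(3 \omega + 2\right) e^{- \frac{3 \omega}{2}}}{9}

Case ω < 0 (upper half-plane, counterclockwise contour ⇒ F(ω) = +2πi·ΣRes):
  Res_{z = \frac{3 i}{2}} g(z) = \frac{2 i \left(3 \omega - 2\right) e^{\frac{3 \omega}{2}}}{9} (pole of order 2)
  F(ω) = 2πi·ΣRes = \frac{4 \pi \left(2 - 3 \omega\right) e^{\frac{3 \omega}{2}}}{9}

Both cases combine into a single formula in |ω|:

F(ω) = \frac{4 \pi \left(3 \left|{\omega}\right| + 2\right) e^{- \frac{3 \left|{\omega}\right|}{2}}}{9}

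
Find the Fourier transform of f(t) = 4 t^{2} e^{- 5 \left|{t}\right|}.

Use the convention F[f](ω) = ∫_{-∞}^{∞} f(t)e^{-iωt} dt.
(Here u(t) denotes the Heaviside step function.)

F(ω) = \frac{80 \left(25 - 3 \omega^{2}\right)}{\left(\omega^{2} + 25\right)^{3}}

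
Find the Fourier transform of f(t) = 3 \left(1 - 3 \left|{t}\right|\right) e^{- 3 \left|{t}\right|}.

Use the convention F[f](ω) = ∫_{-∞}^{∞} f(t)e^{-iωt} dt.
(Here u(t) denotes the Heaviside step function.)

F(ω) = \frac{36 \omega^{2}}{\left(\omega^{2} + 9\right)^{2}}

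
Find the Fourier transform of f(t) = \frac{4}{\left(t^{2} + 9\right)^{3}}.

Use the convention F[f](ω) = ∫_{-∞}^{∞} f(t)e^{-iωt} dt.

F(ω) = \frac{\pi \left(3 \omega^{2} + 3 \left|{\omega}\right| + 1\right) e^{- 3 \left|{\omega}\right|}}{162}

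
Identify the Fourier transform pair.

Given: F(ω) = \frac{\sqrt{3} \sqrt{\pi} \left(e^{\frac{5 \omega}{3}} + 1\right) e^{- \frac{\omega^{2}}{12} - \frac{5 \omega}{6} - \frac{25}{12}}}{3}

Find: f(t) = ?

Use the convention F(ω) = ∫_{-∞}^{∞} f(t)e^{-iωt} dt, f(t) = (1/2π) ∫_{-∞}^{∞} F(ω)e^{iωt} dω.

f(t) = 2 e^{- 3 t^{2}} \cos{\left(5 t \right)}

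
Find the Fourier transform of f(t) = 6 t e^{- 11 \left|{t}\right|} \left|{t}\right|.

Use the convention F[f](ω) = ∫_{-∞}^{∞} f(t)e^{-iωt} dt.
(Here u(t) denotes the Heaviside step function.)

F(ω) = \frac{24 i \omega \left(\omega^{2} - 363\right)}{\left(\omega^{2} + 121\right)^{3}}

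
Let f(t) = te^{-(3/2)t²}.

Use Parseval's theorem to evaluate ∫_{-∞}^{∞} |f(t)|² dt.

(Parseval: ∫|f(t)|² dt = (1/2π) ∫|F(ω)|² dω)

∫|f(t)|² dt = \frac{\sqrt{3} \sqrt{\pi}}{18}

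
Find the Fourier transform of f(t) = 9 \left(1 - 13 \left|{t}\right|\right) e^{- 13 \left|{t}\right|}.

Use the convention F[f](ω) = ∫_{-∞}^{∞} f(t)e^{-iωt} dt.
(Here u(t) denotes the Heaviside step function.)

F(ω) = \frac{468 \omega^{2}}{\left(\omega^{2} + 169\right)^{2}}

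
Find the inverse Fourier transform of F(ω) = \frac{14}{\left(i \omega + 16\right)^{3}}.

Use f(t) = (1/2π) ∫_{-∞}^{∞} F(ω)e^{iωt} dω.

f(t) = 7 t^{2} e^{- 16 t} u\left(t\right)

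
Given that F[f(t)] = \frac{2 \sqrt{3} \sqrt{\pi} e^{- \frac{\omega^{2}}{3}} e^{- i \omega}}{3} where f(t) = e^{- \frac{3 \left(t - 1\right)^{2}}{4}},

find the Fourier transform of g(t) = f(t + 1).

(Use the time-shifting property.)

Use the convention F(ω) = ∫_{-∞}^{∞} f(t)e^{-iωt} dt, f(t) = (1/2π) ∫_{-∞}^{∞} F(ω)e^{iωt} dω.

F[g](ω) = \frac{2 \sqrt{3} \sqrt{\pi} e^{- \frac{\omega^{2}}{3}}}{3}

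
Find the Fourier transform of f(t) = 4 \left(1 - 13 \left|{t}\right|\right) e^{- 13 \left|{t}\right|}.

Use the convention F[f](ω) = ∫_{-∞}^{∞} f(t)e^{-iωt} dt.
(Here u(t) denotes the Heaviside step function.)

F(ω) = \frac{208 \omega^{2}}{\left(\omega^{2} + 169\right)^{2}}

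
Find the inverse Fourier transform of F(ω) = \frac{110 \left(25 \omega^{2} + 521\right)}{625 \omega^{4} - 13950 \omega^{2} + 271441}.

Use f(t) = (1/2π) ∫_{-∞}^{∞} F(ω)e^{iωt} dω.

f(t) = e^{- \frac{11 \left|{t}\right|}{5}} \cos{\left(4 \left|{t}\right| \right)}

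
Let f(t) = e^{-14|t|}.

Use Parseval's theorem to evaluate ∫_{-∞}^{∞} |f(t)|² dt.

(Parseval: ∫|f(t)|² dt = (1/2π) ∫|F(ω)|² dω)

∫|f(t)|² dt = \frac{1}{14}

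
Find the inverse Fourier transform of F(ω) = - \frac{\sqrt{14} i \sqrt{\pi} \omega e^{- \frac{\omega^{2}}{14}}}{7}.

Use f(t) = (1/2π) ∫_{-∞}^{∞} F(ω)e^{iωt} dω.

f(t) = 7 t e^{- \frac{7 t^{2}}{2}}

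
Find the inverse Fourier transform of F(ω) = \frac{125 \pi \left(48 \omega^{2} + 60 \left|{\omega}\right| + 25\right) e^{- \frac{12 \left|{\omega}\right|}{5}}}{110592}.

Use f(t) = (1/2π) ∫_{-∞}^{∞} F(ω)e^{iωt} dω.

f(t) = \frac{6}{\left(t^{2} + \frac{144}{25}\right)^{3}}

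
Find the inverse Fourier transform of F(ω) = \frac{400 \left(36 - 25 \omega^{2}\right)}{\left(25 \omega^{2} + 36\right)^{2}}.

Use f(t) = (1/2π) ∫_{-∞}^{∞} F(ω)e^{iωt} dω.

f(t) = 8 e^{- \frac{6 \left|{t}\right|}{5}} \left|{t}\right|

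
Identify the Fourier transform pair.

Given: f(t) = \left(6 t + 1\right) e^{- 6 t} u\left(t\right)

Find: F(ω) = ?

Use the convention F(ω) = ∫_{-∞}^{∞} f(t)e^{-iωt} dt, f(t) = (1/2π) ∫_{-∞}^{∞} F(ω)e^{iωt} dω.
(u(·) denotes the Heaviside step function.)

F(ω) = \frac{- i \omega - 12}{\omega^{2} - 12 i \omega - 36}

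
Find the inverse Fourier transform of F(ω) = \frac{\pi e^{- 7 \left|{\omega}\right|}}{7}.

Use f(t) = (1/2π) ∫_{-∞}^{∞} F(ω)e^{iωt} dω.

f(t) = \frac{1}{t^{2} + 49}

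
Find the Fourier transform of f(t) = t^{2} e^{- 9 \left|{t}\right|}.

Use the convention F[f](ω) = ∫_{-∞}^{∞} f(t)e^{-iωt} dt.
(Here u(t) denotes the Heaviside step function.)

F(ω) = \frac{108 \left(27 - \omega^{2}\right)}{\left(\omega^{2} + 81\right)^{3}}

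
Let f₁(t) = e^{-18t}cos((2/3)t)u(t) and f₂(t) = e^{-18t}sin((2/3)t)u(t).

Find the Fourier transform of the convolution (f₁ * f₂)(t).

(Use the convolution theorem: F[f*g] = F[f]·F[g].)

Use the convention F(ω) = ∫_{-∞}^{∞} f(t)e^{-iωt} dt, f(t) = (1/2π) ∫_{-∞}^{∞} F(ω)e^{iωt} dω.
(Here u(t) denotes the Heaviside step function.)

F[f₁*f₂](ω) = \frac{54 \left(i \omega + 18\right)}{\left(9 \left(i \omega + 18\right)^{2} + 4\right)^{2}}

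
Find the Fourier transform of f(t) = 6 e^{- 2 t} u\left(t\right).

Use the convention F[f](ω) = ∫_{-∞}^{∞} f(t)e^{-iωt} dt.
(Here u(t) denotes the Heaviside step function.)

F(ω) = \frac{6}{i \omega + 2}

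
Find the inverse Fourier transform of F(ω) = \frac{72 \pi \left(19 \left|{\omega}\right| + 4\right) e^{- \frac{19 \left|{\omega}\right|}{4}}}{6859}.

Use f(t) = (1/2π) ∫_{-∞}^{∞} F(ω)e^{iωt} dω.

f(t) = \frac{9}{\left(t^{2} + \frac{361}{16}\right)^{2}}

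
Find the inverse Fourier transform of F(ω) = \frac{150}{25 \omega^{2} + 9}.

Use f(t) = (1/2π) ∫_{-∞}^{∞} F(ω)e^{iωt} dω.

f(t) = 5 e^{- \frac{3 \left|{t}\right|}{5}}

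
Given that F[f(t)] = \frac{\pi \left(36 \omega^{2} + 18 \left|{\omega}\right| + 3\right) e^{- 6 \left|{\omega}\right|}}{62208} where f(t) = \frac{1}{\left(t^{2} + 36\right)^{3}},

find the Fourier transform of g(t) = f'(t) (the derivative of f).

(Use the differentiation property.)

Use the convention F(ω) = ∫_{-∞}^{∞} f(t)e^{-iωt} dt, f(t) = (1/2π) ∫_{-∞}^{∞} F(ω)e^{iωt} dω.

F[g](ω) = \frac{i \pi \omega \left(12 \omega^{2} + 6 \left|{\omega}\right| + 1\right) e^{- 6 \left|{\omega}\right|}}{20736}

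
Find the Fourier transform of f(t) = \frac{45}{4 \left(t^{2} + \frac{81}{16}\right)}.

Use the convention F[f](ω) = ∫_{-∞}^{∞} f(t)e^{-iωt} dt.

F(ω) = 5 \pi e^{- \frac{9 \left|{\omega}\right|}{4}}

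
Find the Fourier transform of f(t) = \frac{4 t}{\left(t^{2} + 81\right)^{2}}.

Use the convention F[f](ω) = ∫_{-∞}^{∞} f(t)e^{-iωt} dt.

F(ω) = - \frac{2 i \pi \omega e^{- 9 \left|{\omega}\right|}}{9}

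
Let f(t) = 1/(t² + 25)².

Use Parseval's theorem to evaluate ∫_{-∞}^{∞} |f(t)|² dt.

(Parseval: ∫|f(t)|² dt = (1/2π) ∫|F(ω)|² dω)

∫|f(t)|² dt = \frac{\pi}{250000}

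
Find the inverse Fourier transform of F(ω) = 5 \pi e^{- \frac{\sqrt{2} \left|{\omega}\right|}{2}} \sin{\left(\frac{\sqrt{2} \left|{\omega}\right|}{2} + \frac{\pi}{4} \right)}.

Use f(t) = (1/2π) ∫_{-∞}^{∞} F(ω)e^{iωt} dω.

f(t) = \frac{5}{t^{4} + 1}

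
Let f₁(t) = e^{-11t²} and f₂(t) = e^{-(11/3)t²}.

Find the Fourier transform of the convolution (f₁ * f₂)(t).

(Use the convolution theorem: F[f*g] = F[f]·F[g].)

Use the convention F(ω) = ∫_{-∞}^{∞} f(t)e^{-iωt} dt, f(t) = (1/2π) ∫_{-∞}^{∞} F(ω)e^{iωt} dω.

F[f₁*f₂](ω) = \frac{\sqrt{3} \pi e^{- \frac{\omega^{2}}{11}}}{11}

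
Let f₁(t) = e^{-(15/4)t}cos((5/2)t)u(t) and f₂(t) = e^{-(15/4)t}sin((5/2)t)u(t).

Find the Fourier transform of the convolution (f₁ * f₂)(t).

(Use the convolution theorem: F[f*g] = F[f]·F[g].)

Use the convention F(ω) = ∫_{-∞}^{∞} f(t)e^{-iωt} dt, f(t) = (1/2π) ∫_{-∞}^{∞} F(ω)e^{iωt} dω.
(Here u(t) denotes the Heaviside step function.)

F[f₁*f₂](ω) = \frac{160 \left(4 i \omega + 15\right)}{\left(\left(4 i \omega + 15\right)^{2} + 100\right)^{2}}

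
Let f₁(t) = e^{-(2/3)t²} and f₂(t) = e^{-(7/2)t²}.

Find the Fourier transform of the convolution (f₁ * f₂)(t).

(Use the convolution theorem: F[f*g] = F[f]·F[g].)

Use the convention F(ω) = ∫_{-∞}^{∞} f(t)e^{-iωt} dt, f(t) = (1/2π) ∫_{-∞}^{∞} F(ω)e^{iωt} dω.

F[f₁*f₂](ω) = \frac{\sqrt{21} \pi e^{- \frac{25 \omega^{2}}{56}}}{7}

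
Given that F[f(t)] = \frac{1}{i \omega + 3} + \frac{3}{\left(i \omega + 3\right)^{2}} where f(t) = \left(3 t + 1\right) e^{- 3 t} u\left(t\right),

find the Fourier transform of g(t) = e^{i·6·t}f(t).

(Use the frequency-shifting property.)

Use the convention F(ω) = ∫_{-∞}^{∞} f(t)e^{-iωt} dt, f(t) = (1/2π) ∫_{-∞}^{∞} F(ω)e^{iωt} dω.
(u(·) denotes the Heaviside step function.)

F[g](ω) = \frac{3 i \left(\omega - 6\right) + \left(i \left(\omega - 6\right) + 3\right)^{2} + 9}{\left(i \left(\omega - 6\right) + 3\right)^{3}}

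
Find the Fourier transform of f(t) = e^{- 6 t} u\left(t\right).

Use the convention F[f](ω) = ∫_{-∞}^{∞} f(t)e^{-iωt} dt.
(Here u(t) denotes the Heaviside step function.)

F(ω) = \frac{1}{i \omega + 6}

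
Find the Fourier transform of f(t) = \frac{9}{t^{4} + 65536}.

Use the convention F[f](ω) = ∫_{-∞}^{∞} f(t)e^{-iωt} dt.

F(ω) = \frac{9 \pi e^{- 8 \sqrt{2} \left|{\omega}\right|} \sin{\left(8 \sqrt{2} \left|{\omega}\right| + \frac{\pi}{4} \right)}}{4096}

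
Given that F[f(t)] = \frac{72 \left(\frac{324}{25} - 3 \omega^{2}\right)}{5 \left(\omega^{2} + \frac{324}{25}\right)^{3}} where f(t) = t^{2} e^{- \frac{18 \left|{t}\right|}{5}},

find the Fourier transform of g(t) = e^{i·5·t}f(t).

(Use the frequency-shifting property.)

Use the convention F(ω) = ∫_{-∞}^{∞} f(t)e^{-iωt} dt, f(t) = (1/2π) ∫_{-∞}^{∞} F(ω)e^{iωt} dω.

F[g](ω) = \frac{27000 \left(108 - 25 \left(\omega - 5\right)^{2}\right)}{\left(25 \left(\omega - 5\right)^{2} + 324\right)^{3}}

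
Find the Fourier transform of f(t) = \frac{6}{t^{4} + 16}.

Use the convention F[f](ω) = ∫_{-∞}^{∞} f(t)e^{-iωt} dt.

F(ω) = \frac{3 \pi e^{- \sqrt{2} \left|{\omega}\right|} \sin{\left(\sqrt{2} \left|{\omega}\right| + \frac{\pi}{4} \right)}}{4}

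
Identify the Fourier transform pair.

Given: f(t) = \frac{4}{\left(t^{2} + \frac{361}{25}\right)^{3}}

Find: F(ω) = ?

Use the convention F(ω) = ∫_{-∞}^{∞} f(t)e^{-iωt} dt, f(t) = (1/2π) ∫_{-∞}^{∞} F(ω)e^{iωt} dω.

F(ω) = \frac{125 \pi \left(361 \omega^{2} + 285 \left|{\omega}\right| + 75\right) e^{- \frac{19 \left|{\omega}\right|}{5}}}{4952198}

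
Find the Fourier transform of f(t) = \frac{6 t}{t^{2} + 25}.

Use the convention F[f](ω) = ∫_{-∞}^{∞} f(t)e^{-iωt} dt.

F(ω) = - 6 i \pi e^{- 5 \left|{\omega}\right|} \operatorname{sign}{\left(\omega \right)}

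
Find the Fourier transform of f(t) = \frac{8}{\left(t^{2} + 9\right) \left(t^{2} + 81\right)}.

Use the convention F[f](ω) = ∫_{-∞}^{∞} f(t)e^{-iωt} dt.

F(ω) = \frac{\pi \left(3 e^{6 \left|{\omega}\right|} - 1\right) e^{- 9 \left|{\omega}\right|}}{81}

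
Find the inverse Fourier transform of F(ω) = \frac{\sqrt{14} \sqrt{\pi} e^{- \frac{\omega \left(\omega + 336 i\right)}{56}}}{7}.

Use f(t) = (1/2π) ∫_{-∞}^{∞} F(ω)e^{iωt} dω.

f(t) = 2 e^{- 14 \left(t - 6\right)^{2}}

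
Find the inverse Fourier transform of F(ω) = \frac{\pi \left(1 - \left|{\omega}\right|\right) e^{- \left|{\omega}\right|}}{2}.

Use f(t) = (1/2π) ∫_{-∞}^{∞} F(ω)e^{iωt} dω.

f(t) = \frac{t^{2}}{\left(t^{2} + 1\right)^{2}}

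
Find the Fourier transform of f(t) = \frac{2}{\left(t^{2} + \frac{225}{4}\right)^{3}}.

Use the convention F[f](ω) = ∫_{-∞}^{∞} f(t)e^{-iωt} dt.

F(ω) = \frac{2 \pi \left(75 \omega^{2} + 30 \left|{\omega}\right| + 4\right) e^{- \frac{15 \left|{\omega}\right|}{2}}}{253125}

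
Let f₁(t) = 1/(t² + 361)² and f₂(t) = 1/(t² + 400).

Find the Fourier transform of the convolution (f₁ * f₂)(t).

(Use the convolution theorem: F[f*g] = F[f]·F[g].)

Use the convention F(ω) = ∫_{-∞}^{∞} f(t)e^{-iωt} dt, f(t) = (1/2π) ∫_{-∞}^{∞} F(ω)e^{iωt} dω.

F[f₁*f₂](ω) = \frac{\pi^{2} \left(19 \left|{\omega}\right| + 1\right) e^{- 39 \left|{\omega}\right|}}{274360}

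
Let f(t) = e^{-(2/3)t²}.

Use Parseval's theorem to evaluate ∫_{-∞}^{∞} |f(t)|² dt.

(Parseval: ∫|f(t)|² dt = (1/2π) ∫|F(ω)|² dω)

∫|f(t)|² dt = \frac{\sqrt{3} \sqrt{\pi}}{2}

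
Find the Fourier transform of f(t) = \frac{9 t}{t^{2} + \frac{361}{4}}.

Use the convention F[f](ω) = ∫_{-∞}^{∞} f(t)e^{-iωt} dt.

F(ω) = - 9 i \pi e^{- \frac{19 \left|{\omega}\right|}{2}} \operatorname{sign}{\left(\omega \right)}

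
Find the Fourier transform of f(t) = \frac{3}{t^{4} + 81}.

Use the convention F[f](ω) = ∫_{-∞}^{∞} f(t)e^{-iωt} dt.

F(ω) = \frac{\pi e^{- \frac{3 \sqrt{2} \left|{\omega}\right|}{2}} \sin{\left(\frac{3 \sqrt{2} \left|{\omega}\right|}{2} + \frac{\pi}{4} \right)}}{9}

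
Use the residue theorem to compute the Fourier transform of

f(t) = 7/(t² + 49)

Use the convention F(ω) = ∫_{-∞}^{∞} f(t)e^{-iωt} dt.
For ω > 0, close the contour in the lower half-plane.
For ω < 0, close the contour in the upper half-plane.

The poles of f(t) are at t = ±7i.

Let g(z) = f(z)e^{-iωz}; for large |z| the factor e^{-iωz} decays in the lower half-plane when ω > 0 and in the upper half-plane when ω < 0.

Case ω > 0 (lower half-plane, clockwise contour ⇒ F(ω) = -2πi·ΣRes):
  Res_{z = - 7 i} g(z) = \frac{i e^{- 7 \omega}}{2}
  F(ω) = -2πi·ΣRes = \pi e^{- 7 \omega}

Case ω < 0 (upper half-plane, counterclockwise contour ⇒ F(ω) = +2πi·ΣRes):
  Res_{z = 7 i} g(z) = - \frac{i e^{7 \omega}}{2}
  F(ω) = 2πi·ΣRes = \pi e^{7 \omega}

Both cases combine into a single formula in |ω|:

F(ω) = \pi e^{- 7 \left|{\omega}\right|}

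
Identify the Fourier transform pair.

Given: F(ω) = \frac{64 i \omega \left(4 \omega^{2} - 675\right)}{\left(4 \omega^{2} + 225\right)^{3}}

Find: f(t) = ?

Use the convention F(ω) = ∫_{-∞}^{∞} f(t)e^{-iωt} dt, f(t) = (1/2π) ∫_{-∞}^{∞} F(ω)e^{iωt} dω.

f(t) = t e^{- \frac{15 \left|{t}\right|}{2}} \left|{t}\right|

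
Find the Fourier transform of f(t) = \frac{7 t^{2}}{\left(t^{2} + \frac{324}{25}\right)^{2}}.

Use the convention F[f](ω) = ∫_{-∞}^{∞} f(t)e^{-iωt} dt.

F(ω) = \frac{7 \pi \left(5 - 18 \left|{\omega}\right|\right) e^{- \frac{18 \left|{\omega}\right|}{5}}}{36}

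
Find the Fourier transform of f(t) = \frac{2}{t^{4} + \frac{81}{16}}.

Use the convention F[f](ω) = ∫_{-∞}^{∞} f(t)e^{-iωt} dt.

F(ω) = \frac{16 \pi e^{- \frac{3 \sqrt{2} \left|{\omega}\right|}{4}} \sin{\left(\frac{3 \sqrt{2} \left|{\omega}\right|}{4} + \frac{\pi}{4} \right)}}{27}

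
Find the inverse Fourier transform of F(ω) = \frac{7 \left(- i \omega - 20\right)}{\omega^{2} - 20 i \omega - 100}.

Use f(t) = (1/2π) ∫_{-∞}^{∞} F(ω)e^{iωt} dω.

f(t) = 7 \left(10 t + 1\right) e^{- 10 t} u\left(t\right)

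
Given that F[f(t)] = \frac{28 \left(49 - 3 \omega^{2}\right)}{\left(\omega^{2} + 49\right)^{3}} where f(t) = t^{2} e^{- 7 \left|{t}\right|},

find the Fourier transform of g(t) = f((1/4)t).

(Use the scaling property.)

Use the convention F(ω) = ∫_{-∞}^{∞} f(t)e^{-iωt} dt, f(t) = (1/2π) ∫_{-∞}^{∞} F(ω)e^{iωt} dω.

F[g](ω) = \frac{112 \left(49 - 48 \omega^{2}\right)}{\left(16 \omega^{2} + 49\right)^{3}}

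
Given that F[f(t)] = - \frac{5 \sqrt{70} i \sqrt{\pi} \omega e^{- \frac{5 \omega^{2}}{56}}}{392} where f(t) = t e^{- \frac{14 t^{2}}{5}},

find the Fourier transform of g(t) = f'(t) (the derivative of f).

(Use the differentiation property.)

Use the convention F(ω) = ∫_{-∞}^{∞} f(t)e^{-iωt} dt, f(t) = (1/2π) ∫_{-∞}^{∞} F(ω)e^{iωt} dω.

F[g](ω) = \frac{5 \sqrt{70} \sqrt{\pi} \omega^{2} e^{- \frac{5 \omega^{2}}{56}}}{392}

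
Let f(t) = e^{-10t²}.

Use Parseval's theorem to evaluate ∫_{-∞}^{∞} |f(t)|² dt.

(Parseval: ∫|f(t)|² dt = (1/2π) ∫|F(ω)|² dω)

∫|f(t)|² dt = \frac{\sqrt{5} \sqrt{\pi}}{10}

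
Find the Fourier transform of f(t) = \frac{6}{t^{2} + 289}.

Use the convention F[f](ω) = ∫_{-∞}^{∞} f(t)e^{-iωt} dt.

F(ω) = \frac{6 \pi e^{- 17 \left|{\omega}\right|}}{17}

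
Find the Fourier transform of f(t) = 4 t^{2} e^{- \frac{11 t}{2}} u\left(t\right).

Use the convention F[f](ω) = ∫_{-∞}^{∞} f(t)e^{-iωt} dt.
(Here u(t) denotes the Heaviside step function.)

F(ω) = \frac{64}{\left(2 i \omega + 11\right)^{3}}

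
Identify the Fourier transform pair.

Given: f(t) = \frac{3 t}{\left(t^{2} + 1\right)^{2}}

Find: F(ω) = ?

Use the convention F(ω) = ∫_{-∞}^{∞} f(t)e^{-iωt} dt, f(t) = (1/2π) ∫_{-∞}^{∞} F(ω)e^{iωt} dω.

F(ω) = - \frac{3 i \pi \omega e^{- \left|{\omega}\right|}}{2}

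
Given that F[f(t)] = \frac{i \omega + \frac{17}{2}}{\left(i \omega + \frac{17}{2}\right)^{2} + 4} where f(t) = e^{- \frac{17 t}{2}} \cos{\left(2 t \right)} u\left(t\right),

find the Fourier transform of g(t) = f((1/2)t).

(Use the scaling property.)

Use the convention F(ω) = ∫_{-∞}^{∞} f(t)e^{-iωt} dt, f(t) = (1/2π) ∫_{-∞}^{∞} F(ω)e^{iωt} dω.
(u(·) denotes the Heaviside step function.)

F[g](ω) = \frac{4 \left(4 i \omega + 17\right)}{\left(4 i \omega + 17\right)^{2} + 16}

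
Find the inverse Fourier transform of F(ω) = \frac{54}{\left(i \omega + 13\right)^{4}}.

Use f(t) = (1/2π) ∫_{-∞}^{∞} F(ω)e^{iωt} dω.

f(t) = 9 t^{3} e^{- 13 t} u\left(t\right)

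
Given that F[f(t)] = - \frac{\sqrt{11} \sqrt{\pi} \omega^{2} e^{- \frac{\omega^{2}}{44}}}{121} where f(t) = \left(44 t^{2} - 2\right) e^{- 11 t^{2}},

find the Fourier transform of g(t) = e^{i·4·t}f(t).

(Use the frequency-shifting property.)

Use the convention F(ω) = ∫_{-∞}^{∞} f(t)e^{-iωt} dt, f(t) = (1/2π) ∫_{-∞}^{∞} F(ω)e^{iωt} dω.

F[g](ω) = - \frac{\sqrt{11} \sqrt{\pi} \left(\omega - 4\right)^{2} e^{- \frac{\left(\omega - 4\right)^{2}}{44}}}{121}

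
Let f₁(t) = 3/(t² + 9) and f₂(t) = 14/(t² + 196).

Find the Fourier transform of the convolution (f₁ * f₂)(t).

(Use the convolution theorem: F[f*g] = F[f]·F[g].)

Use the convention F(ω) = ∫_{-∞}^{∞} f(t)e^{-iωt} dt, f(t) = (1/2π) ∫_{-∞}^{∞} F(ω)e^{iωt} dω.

F[f₁*f₂](ω) = \pi^{2} e^{- 17 \left|{\omega}\right|}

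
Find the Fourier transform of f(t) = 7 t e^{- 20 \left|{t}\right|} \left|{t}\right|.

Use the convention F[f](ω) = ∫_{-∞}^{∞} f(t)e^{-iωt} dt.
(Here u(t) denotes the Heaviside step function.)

F(ω) = \frac{28 i \omega \left(\omega^{2} - 1200\right)}{\left(\omega^{2} + 400\right)^{3}}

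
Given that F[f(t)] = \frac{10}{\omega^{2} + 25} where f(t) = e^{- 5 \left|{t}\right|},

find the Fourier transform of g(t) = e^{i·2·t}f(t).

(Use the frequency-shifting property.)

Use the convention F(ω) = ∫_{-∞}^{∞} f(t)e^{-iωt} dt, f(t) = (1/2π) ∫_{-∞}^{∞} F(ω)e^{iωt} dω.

F[g](ω) = \frac{10}{\left(\omega - 2\right)^{2} + 25}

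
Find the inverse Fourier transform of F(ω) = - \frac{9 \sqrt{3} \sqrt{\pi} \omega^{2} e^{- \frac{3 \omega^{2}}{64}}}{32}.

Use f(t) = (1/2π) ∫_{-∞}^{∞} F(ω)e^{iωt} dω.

f(t) = 6 \left(\frac{64 t^{2}}{3} - 2\right) e^{- \frac{16 t^{2}}{3}}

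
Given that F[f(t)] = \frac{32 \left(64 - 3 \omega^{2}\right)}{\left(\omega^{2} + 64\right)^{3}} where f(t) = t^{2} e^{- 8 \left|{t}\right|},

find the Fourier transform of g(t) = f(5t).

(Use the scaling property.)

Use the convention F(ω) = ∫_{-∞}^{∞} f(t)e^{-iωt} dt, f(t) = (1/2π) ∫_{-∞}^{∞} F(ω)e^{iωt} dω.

F[g](ω) = \frac{4000 \left(1600 - 3 \omega^{2}\right)}{\left(\omega^{2} + 1600\right)^{3}}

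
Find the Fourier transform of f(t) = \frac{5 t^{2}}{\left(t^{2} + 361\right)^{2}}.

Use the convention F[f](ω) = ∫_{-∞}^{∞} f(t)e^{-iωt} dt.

F(ω) = \frac{5 \pi \left(1 - 19 \left|{\omega}\right|\right) e^{- 19 \left|{\omega}\right|}}{38}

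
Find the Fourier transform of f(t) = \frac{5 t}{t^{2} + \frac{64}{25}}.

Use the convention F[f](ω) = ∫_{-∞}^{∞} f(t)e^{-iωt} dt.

F(ω) = - 5 i \pi e^{- \frac{8 \left|{\omega}\right|}{5}} \operatorname{sign}{\left(\omega \right)}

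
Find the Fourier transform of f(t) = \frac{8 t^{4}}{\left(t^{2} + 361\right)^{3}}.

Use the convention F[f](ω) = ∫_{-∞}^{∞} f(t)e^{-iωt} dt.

F(ω) = \frac{\pi \left(361 \omega^{2} - 95 \left|{\omega}\right| + 3\right) e^{- 19 \left|{\omega}\right|}}{19}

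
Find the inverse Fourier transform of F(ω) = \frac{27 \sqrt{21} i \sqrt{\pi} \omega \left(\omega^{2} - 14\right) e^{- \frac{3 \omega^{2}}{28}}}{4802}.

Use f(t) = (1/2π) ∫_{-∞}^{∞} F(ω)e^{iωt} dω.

f(t) = 4 t^{3} e^{- \frac{7 t^{2}}{3}}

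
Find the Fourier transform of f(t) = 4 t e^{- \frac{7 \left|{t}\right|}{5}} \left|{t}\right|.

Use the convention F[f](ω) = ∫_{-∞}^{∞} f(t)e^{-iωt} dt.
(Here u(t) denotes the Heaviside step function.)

F(ω) = \frac{10000 i \omega \left(25 \omega^{2} - 147\right)}{\left(25 \omega^{2} + 49\right)^{3}}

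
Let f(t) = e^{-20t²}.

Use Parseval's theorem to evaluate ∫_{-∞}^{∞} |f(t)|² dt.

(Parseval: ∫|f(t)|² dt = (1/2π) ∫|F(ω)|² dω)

∫|f(t)|² dt = \frac{\sqrt{10} \sqrt{\pi}}{20}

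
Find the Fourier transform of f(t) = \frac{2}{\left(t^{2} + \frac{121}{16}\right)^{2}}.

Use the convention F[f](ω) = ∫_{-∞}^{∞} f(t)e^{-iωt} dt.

F(ω) = \frac{16 \pi \left(11 \left|{\omega}\right| + 4\right) e^{- \frac{11 \left|{\omega}\right|}{4}}}{1331}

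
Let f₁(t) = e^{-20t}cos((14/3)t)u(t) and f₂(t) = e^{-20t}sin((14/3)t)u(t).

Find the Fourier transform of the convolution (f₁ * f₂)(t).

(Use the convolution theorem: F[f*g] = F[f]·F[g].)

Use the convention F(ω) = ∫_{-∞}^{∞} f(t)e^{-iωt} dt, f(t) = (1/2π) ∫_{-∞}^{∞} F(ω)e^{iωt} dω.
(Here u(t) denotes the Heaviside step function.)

F[f₁*f₂](ω) = \frac{378 \left(i \omega + 20\right)}{\left(9 \left(i \omega + 20\right)^{2} + 196\right)^{2}}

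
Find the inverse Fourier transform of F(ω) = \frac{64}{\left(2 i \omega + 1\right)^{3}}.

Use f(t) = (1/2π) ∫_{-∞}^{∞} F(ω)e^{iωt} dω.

f(t) = 4 t^{2} e^{- \frac{t}{2}} u\left(t\right)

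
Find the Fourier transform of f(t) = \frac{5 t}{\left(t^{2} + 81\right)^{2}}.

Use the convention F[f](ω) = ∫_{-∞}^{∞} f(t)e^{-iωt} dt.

F(ω) = - \frac{5 i \pi \omega e^{- 9 \left|{\omega}\right|}}{18}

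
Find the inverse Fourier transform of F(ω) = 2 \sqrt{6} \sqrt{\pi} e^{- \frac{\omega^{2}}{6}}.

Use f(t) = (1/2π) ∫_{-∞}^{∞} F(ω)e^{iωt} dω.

f(t) = 6 e^{- \frac{3 t^{2}}{2}}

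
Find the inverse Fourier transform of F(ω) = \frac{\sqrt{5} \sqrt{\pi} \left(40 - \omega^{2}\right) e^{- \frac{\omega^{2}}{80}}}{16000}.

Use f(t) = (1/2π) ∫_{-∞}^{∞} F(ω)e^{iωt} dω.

f(t) = t^{2} e^{- 20 t^{2}}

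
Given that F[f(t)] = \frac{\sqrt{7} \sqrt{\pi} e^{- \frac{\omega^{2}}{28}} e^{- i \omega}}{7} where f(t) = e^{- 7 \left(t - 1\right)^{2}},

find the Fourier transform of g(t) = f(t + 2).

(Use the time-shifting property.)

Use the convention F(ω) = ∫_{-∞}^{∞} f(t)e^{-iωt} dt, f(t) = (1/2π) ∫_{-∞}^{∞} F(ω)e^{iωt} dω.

F[g](ω) = \frac{\sqrt{7} \sqrt{\pi} e^{\omega \left(- \frac{\omega}{28} + i\right)}}{7}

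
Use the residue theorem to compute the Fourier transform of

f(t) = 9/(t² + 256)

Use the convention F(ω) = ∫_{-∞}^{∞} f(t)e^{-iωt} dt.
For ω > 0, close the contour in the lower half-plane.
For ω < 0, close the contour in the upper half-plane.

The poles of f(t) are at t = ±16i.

Let g(z) = f(z)e^{-iωz}; for large |z| the factor e^{-iωz} decays in the lower half-plane when ω > 0 and in the upper half-plane when ω < 0.

Case ω > 0 (lower half-plane, clockwise contour ⇒ F(ω) = -2πi·ΣRes):
  Res_{z = - 16 i} g(z) = \frac{9 i e^{- 16 \omega}}{32}
  F(ω) = -2πi·ΣRes = \frac{9 \pi e^{- 16 \omega}}{16}

Case ω < 0 (upper half-plane, counterclockwise contour ⇒ F(ω) = +2πi·ΣRes):
  Res_{z = 16 i} g(z) = - \frac{9 i e^{16 \omega}}{32}
  F(ω) = 2πi·ΣRes = \frac{9 \pi e^{16 \omega}}{16}

Both cases combine into a single formula in |ω|:

F(ω) = \frac{9 \pi e^{- 16 \left|{\omega}\right|}}{16}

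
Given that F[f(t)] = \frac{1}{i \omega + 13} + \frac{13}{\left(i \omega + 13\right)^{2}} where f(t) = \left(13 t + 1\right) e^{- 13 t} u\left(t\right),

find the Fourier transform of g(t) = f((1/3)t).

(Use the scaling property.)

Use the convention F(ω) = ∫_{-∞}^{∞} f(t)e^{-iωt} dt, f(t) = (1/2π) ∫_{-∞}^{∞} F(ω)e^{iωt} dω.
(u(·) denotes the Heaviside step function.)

F[g](ω) = \frac{3 \left(- 3 i \omega - 26\right)}{9 \omega^{2} - 78 i \omega - 169}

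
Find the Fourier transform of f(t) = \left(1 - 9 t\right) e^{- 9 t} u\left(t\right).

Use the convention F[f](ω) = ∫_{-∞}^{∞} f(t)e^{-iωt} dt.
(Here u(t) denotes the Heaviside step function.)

F(ω) = \frac{i \omega}{- \omega^{2} + 18 i \omega + 81}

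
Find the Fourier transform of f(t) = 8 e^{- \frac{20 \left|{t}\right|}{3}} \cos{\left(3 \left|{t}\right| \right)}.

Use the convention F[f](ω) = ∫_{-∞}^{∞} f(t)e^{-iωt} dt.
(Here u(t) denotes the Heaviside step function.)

F(ω) = \frac{960 \left(9 \omega^{2} + 481\right)}{81 \omega^{4} + 5742 \omega^{2} + 231361}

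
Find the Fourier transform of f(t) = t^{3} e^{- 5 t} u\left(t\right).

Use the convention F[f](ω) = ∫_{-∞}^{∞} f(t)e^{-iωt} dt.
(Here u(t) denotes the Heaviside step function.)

F(ω) = \frac{6}{\left(i \omega + 5\right)^{4}}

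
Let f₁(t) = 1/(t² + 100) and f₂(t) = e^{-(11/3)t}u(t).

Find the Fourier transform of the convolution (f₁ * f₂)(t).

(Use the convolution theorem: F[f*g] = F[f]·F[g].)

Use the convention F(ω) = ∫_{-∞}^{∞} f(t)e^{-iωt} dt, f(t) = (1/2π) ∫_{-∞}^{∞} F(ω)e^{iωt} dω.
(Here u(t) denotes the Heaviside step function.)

F[f₁*f₂](ω) = \frac{3 \pi e^{- 10 \left|{\omega}\right|}}{10 \left(3 i \omega + 11\right)}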